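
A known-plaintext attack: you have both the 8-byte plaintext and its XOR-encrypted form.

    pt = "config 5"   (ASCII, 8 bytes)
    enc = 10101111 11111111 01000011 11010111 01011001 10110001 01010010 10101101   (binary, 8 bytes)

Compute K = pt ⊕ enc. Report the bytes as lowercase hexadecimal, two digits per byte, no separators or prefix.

cc902db130d67298

Since enc = pt ⊕ K, XORing both sides with pt gives K = pt ⊕ enc.
byte 0: 63 ^ af = cc
byte 1: 6f ^ ff = 90
byte 2: 6e ^ 43 = 2d
byte 3: 66 ^ d7 = b1
byte 4: 69 ^ 59 = 30
byte 5: 67 ^ b1 = d6
byte 6: 20 ^ 52 = 72
byte 7: 35 ^ ad = 98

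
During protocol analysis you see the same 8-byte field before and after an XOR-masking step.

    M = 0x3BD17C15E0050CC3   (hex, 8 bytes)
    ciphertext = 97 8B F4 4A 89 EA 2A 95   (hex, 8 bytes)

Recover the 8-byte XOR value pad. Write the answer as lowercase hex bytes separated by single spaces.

ac 5a 88 5f 69 ef 26 56

Since ciphertext = M ⊕ pad, XORing both sides with M gives pad = M ⊕ ciphertext.
byte 0: 3b ^ 97 = ac
byte 1: d1 ^ 8b = 5a
byte 2: 7c ^ f4 = 88
byte 3: 15 ^ 4a = 5f
byte 4: e0 ^ 89 = 69
byte 5: 05 ^ ea = ef
byte 6: 0c ^ 2a = 26
byte 7: c3 ^ 95 = 56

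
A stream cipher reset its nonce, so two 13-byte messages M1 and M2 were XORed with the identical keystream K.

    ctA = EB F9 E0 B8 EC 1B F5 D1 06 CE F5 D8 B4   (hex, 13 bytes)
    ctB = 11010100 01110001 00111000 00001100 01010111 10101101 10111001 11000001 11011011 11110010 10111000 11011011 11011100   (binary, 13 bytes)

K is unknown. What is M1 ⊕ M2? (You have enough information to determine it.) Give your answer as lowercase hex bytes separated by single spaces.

3f 88 d8 b4 bb b6 4c 10 dd 3c 4d 03 68

ctA ⊕ ctB = (M1 ⊕ K) ⊕ (M2 ⊕ K) = M1 ⊕ M2 — the shared key cancels under XOR.
byte 0: 235 xor 212 =  63
byte 1: 249 xor 113 = 136
byte 2: 224 xor  56 = 216
byte 3: 184 xor  12 = 180
byte 4: 236 xor  87 = 187
byte 5:  27 xor 173 = 182
byte 6: 245 xor 185 =  76
byte 7: 209 xor 193 =  16
byte 8:   6 xor 219 = 221
byte 9: 206 xor 242 =  60
byte 10: 245 xor 184 =  77
byte 11: 216 xor 219 =   3
byte 12: 180 xor 220 = 104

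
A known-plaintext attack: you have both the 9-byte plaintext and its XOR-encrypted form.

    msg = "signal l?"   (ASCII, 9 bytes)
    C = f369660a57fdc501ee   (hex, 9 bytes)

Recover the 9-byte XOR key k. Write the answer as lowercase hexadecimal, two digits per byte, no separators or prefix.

800001643691e56dd1

Since C = msg ⊕ k, XORing both sides with msg gives k = msg ⊕ C.
73 XOR f3 = 80
69 XOR 69 = 00
67 XOR 66 = 01
6e XOR 0a = 64
61 XOR 57 = 36
6c XOR fd = 91
20 XOR c5 = e5
6c XOR 01 = 6d
3f XOR ee = d1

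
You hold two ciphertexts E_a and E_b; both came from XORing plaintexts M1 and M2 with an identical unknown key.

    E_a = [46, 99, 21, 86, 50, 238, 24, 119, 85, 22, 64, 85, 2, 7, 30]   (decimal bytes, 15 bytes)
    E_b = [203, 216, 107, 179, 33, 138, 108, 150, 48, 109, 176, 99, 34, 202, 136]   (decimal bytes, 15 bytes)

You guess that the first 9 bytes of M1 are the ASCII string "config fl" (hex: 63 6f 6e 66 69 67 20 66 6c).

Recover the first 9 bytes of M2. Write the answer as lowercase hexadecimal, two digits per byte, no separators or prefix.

86d410837a03548709

First, E_a ⊕ E_b = (M1 ⊕ K) ⊕ (M2 ⊕ K) = M1 ⊕ M2, so the key drops out. Then M2 = (M1 ⊕ M2) ⊕ M1 over the first 9 bytes.
byte 0: (2e ⊕ cb) ⊕ 63 = e5 ⊕ 63 = 86
byte 1: (63 ⊕ d8) ⊕ 6f = bb ⊕ 6f = d4
byte 2: (15 ⊕ 6b) ⊕ 6e = 7e ⊕ 6e = 10
byte 3: (56 ⊕ b3) ⊕ 66 = e5 ⊕ 66 = 83
byte 4: (32 ⊕ 21) ⊕ 69 = 13 ⊕ 69 = 7a
byte 5: (ee ⊕ 8a) ⊕ 67 = 64 ⊕ 67 = 03
byte 6: (18 ⊕ 6c) ⊕ 20 = 74 ⊕ 20 = 54
byte 7: (77 ⊕ 96) ⊕ 66 = e1 ⊕ 66 = 87
byte 8: (55 ⊕ 30) ⊕ 6c = 65 ⊕ 6c = 09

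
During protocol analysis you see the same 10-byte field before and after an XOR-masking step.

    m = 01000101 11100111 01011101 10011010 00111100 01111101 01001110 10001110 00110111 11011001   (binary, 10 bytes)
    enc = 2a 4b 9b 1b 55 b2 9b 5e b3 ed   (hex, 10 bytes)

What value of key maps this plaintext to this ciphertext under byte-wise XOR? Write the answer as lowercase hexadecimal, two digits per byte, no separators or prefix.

Since enc = m ⊕ key, XORing both sides with m gives key = m ⊕ enc.
45 xor 2a = 6f
e7 xor 4b = ac
5d xor 9b = c6
9a xor 1b = 81
3c xor 55 = 69
7d xor b2 = cf
4e xor 9b = d5
8e xor 5e = d0
37 xor b3 = 84
d9 xor ed = 34

6facc68169cfd5d08434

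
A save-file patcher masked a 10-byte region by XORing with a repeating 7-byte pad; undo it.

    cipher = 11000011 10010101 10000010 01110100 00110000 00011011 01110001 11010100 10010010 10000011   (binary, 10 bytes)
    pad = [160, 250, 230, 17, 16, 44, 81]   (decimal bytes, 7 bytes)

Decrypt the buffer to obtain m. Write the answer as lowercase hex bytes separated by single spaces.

63 6f 64 65 20 37 20 74 68 65

The 7-byte key repeats, so the effective keystream is a0 fa e6 11 10 2c 51 a0 fa e6.
byte 0: 11000011 XOR 10100000 = 01100011
byte 1: 10010101 XOR 11111010 = 01101111
byte 2: 10000010 XOR 11100110 = 01100100
byte 3: 01110100 XOR 00010001 = 01100101
byte 4: 00110000 XOR 00010000 = 00100000
byte 5: 00011011 XOR 00101100 = 00110111
byte 6: 01110001 XOR 01010001 = 00100000
byte 7: 11010100 XOR 10100000 = 01110100
byte 8: 10010010 XOR 11111010 = 01101000
byte 9: 10000011 XOR 11100110 = 01100101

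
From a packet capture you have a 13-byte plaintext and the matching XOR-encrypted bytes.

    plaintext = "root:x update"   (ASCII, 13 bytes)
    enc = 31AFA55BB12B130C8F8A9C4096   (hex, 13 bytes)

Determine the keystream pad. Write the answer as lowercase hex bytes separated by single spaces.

Since enc = plaintext ⊕ pad, XORing both sides with plaintext gives pad = plaintext ⊕ enc.
72 ^ 31 = 43
6f ^ af = c0
6f ^ a5 = ca
74 ^ 5b = 2f
3a ^ b1 = 8b
78 ^ 2b = 53
20 ^ 13 = 33
75 ^ 0c = 79
70 ^ 8f = ff
64 ^ 8a = ee
61 ^ 9c = fd
74 ^ 40 = 34
65 ^ 96 = f3

43 c0 ca 2f 8b 53 33 79 ff ee fd 34 f3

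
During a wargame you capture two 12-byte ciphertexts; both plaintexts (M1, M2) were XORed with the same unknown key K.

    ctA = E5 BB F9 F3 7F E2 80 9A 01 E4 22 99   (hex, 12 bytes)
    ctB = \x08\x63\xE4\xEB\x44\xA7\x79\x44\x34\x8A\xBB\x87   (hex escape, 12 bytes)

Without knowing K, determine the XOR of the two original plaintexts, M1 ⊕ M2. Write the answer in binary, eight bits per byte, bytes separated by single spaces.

ctA ⊕ ctB = (M1 ⊕ K) ⊕ (M2 ⊕ K) = M1 ⊕ M2 — the shared key cancels under XOR.
229 xor   8 = 237
187 xor  99 = 216
249 xor 228 =  29
243 xor 235 =  24
127 xor  68 =  59
226 xor 167 =  69
128 xor 121 = 249
154 xor  68 = 222
  1 xor  52 =  53
228 xor 138 = 110
 34 xor 187 = 153
153 xor 135 =  30

11101101 11011000 00011101 00011000 00111011 01000101 11111001 11011110 00110101 01101110 10011001 00011110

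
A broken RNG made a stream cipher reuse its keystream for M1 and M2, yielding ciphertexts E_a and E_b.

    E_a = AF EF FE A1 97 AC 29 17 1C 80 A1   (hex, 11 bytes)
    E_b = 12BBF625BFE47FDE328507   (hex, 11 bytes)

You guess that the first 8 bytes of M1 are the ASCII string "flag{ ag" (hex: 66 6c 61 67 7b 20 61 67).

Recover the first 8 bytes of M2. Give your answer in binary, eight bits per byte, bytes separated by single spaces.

11011011 00111000 01101001 11100011 01010011 01101000 00110111 10101110

First, E_a ⊕ E_b = (M1 ⊕ K) ⊕ (M2 ⊕ K) = M1 ⊕ M2, so the key drops out. Then M2 = (M1 ⊕ M2) ⊕ M1 over the first 8 bytes.
byte 0: (af xor 12) xor 66 = bd xor 66 = db
byte 1: (ef xor bb) xor 6c = 54 xor 6c = 38
byte 2: (fe xor f6) xor 61 = 08 xor 61 = 69
byte 3: (a1 xor 25) xor 67 = 84 xor 67 = e3
byte 4: (97 xor bf) xor 7b = 28 xor 7b = 53
byte 5: (ac xor e4) xor 20 = 48 xor 20 = 68
byte 6: (29 xor 7f) xor 61 = 56 xor 61 = 37
byte 7: (17 xor de) xor 67 = c9 xor 67 = ae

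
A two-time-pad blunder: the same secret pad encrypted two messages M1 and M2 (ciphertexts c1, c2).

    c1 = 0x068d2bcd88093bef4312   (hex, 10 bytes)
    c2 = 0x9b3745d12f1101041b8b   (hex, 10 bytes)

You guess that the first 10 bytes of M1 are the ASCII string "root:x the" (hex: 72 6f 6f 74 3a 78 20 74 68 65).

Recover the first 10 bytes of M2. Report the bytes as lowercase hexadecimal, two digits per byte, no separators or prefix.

First, c1 ⊕ c2 = (M1 ⊕ K) ⊕ (M2 ⊕ K) = M1 ⊕ M2, so the key drops out. Then M2 = (M1 ⊕ M2) ⊕ M1 over the first 10 bytes.
byte 0: (06 ^ 9b) ^ 72 = 9d ^ 72 = ef
byte 1: (8d ^ 37) ^ 6f = ba ^ 6f = d5
byte 2: (2b ^ 45) ^ 6f = 6e ^ 6f = 01
byte 3: (cd ^ d1) ^ 74 = 1c ^ 74 = 68
byte 4: (88 ^ 2f) ^ 3a = a7 ^ 3a = 9d
byte 5: (09 ^ 11) ^ 78 = 18 ^ 78 = 60
byte 6: (3b ^ 01) ^ 20 = 3a ^ 20 = 1a
byte 7: (ef ^ 04) ^ 74 = eb ^ 74 = 9f
byte 8: (43 ^ 1b) ^ 68 = 58 ^ 68 = 30
byte 9: (12 ^ 8b) ^ 65 = 99 ^ 65 = fc

efd501689d601a9f30fc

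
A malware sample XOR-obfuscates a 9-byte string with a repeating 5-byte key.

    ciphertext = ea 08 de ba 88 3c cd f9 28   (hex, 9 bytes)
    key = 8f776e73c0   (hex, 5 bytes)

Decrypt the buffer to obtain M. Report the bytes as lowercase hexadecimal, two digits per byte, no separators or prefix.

657fb0c948b3ba975b

The 5-byte key repeats, so the effective keystream is 8f 77 6e 73 c0 8f 77 6e 73.
byte 0: ea ^ 8f = 65
byte 1: 08 ^ 77 = 7f
byte 2: de ^ 6e = b0
byte 3: ba ^ 73 = c9
byte 4: 88 ^ c0 = 48
byte 5: 3c ^ 8f = b3
byte 6: cd ^ 77 = ba
byte 7: f9 ^ 6e = 97
byte 8: 28 ^ 73 = 5b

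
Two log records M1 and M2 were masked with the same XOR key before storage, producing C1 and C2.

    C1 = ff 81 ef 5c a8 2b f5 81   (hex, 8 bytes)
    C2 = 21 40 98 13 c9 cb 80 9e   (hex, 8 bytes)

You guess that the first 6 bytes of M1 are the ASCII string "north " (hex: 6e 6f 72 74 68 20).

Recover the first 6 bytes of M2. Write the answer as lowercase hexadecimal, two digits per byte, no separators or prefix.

b0ae053b09c0

First, C1 ⊕ C2 = (M1 ⊕ K) ⊕ (M2 ⊕ K) = M1 ⊕ M2, so the key drops out. Then M2 = (M1 ⊕ M2) ⊕ M1 over the first 6 bytes.
byte 0: (ff ^ 21) ^ 6e = de ^ 6e = b0
byte 1: (81 ^ 40) ^ 6f = c1 ^ 6f = ae
byte 2: (ef ^ 98) ^ 72 = 77 ^ 72 = 05
byte 3: (5c ^ 13) ^ 74 = 4f ^ 74 = 3b
byte 4: (a8 ^ c9) ^ 68 = 61 ^ 68 = 09
byte 5: (2b ^ cb) ^ 20 = e0 ^ 20 = c0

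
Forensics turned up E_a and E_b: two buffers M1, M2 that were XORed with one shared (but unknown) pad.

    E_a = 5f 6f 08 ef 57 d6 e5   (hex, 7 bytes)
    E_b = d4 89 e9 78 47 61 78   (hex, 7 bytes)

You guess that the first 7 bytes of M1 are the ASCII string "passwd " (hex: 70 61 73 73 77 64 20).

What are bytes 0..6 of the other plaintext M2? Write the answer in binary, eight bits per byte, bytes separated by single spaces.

11111011 10000111 10010010 11100100 01100111 11010011 10111101

First, E_a ⊕ E_b = (M1 ⊕ K) ⊕ (M2 ⊕ K) = M1 ⊕ M2, so the key drops out. Then M2 = (M1 ⊕ M2) ⊕ M1 over the first 7 bytes.
byte 0: (5f ⊕ d4) ⊕ 70 = 8b ⊕ 70 = fb
byte 1: (6f ⊕ 89) ⊕ 61 = e6 ⊕ 61 = 87
byte 2: (08 ⊕ e9) ⊕ 73 = e1 ⊕ 73 = 92
byte 3: (ef ⊕ 78) ⊕ 73 = 97 ⊕ 73 = e4
byte 4: (57 ⊕ 47) ⊕ 77 = 10 ⊕ 77 = 67
byte 5: (d6 ⊕ 61) ⊕ 64 = b7 ⊕ 64 = d3
byte 6: (e5 ⊕ 78) ⊕ 20 = 9d ⊕ 20 = bd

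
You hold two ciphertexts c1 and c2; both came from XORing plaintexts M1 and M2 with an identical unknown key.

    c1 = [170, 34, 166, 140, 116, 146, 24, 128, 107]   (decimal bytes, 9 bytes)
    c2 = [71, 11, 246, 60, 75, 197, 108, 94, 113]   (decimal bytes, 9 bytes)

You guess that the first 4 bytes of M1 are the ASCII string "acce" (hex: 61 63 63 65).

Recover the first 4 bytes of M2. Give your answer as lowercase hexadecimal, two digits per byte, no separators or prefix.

8c4a33d5

First, c1 ⊕ c2 = (M1 ⊕ K) ⊕ (M2 ⊕ K) = M1 ⊕ M2, so the key drops out. Then M2 = (M1 ⊕ M2) ⊕ M1 over the first 4 bytes.
byte 0: (aa XOR 47) XOR 61 = ed XOR 61 = 8c
byte 1: (22 XOR 0b) XOR 63 = 29 XOR 63 = 4a
byte 2: (a6 XOR f6) XOR 63 = 50 XOR 63 = 33
byte 3: (8c XOR 3c) XOR 65 = b0 XOR 65 = d5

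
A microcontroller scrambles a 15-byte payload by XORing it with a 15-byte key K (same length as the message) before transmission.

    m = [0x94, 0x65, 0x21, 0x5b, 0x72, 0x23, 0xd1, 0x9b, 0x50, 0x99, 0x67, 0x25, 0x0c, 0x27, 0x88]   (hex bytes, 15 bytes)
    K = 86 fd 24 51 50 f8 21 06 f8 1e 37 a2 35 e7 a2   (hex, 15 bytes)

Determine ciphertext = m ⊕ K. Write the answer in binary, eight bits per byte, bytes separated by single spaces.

00010010 10011000 00000101 00001010 00100010 11011011 11110000 10011101 10101000 10000111 01010000 10000111 00111001 11000000 00101010

XOR is its own inverse, so applying the key byte-wise gives the result directly.
94 xor 86 = 12
65 xor fd = 98
21 xor 24 = 05
5b xor 51 = 0a
72 xor 50 = 22
23 xor f8 = db
d1 xor 21 = f0
9b xor 06 = 9d
50 xor f8 = a8
99 xor 1e = 87
67 xor 37 = 50
25 xor a2 = 87
0c xor 35 = 39
27 xor e7 = c0
88 xor a2 = 2a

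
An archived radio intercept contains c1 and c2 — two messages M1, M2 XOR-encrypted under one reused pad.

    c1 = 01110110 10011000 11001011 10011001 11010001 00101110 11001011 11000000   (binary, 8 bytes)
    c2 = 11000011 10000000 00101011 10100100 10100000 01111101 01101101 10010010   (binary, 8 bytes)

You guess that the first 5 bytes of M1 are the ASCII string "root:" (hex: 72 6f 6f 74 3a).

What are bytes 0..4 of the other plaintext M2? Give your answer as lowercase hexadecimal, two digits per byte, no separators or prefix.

c7778f494b

First, c1 ⊕ c2 = (M1 ⊕ K) ⊕ (M2 ⊕ K) = M1 ⊕ M2, so the key drops out. Then M2 = (M1 ⊕ M2) ⊕ M1 over the first 5 bytes.
byte 0: (76 xor c3) xor 72 = b5 xor 72 = c7
byte 1: (98 xor 80) xor 6f = 18 xor 6f = 77
byte 2: (cb xor 2b) xor 6f = e0 xor 6f = 8f
byte 3: (99 xor a4) xor 74 = 3d xor 74 = 49
byte 4: (d1 xor a0) xor 3a = 71 xor 3a = 4b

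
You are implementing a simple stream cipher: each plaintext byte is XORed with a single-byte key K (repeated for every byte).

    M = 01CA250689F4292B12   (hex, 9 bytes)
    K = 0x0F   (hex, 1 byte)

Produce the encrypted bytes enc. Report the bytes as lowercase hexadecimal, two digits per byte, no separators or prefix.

The 1-byte key repeats, so the effective keystream is 0f 0f 0f 0f 0f 0f 0f 0f 0f.
byte 0: 00000001 ^ 00001111 = 00001110
byte 1: 11001010 ^ 00001111 = 11000101
byte 2: 00100101 ^ 00001111 = 00101010
byte 3: 00000110 ^ 00001111 = 00001001
byte 4: 10001001 ^ 00001111 = 10000110
byte 5: 11110100 ^ 00001111 = 11111011
byte 6: 00101001 ^ 00001111 = 00100110
byte 7: 00101011 ^ 00001111 = 00100100
byte 8: 00010010 ^ 00001111 = 00011101

0ec52a0986fb26241d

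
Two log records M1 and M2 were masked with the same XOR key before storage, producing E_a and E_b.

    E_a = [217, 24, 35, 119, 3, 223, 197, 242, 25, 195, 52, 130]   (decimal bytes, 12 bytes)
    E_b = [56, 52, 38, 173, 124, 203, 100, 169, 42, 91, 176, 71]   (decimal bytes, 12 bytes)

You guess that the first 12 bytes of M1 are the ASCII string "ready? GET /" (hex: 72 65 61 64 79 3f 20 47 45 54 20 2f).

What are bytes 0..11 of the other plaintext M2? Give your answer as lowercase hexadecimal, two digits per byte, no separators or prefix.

934964be062b811c76cca4ea

First, E_a ⊕ E_b = (M1 ⊕ K) ⊕ (M2 ⊕ K) = M1 ⊕ M2, so the key drops out. Then M2 = (M1 ⊕ M2) ⊕ M1 over the first 12 bytes.
byte 0: (d9 XOR 38) XOR 72 = e1 XOR 72 = 93
byte 1: (18 XOR 34) XOR 65 = 2c XOR 65 = 49
byte 2: (23 XOR 26) XOR 61 = 05 XOR 61 = 64
byte 3: (77 XOR ad) XOR 64 = da XOR 64 = be
byte 4: (03 XOR 7c) XOR 79 = 7f XOR 79 = 06
byte 5: (df XOR cb) XOR 3f = 14 XOR 3f = 2b
byte 6: (c5 XOR 64) XOR 20 = a1 XOR 20 = 81
byte 7: (f2 XOR a9) XOR 47 = 5b XOR 47 = 1c
byte 8: (19 XOR 2a) XOR 45 = 33 XOR 45 = 76
byte 9: (c3 XOR 5b) XOR 54 = 98 XOR 54 = cc
byte 10: (34 XOR b0) XOR 20 = 84 XOR 20 = a4
byte 11: (82 XOR 47) XOR 2f = c5 XOR 2f = ea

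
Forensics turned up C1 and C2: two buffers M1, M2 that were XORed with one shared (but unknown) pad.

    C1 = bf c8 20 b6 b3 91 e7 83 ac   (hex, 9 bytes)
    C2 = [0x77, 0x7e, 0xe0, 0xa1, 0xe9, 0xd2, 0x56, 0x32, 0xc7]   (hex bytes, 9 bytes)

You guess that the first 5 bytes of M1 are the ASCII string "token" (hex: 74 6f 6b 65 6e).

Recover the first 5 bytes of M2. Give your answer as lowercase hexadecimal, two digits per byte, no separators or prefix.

bcd9ab7234

First, C1 ⊕ C2 = (M1 ⊕ K) ⊕ (M2 ⊕ K) = M1 ⊕ M2, so the key drops out. Then M2 = (M1 ⊕ M2) ⊕ M1 over the first 5 bytes.
byte 0: (bf xor 77) xor 74 = c8 xor 74 = bc
byte 1: (c8 xor 7e) xor 6f = b6 xor 6f = d9
byte 2: (20 xor e0) xor 6b = c0 xor 6b = ab
byte 3: (b6 xor a1) xor 65 = 17 xor 65 = 72
byte 4: (b3 xor e9) xor 6e = 5a xor 6e = 34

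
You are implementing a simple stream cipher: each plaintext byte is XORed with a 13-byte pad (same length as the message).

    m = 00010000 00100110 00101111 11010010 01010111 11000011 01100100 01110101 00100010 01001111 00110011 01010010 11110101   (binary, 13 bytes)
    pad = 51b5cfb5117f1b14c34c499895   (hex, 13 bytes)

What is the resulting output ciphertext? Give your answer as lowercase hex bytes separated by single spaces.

XOR is its own inverse, so applying the key byte-wise gives the result directly.
10 xor 51 = 41
26 xor b5 = 93
2f xor cf = e0
d2 xor b5 = 67
57 xor 11 = 46
c3 xor 7f = bc
64 xor 1b = 7f
75 xor 14 = 61
22 xor c3 = e1
4f xor 4c = 03
33 xor 49 = 7a
52 xor 98 = ca
f5 xor 95 = 60

41 93 e0 67 46 bc 7f 61 e1 03 7a ca 60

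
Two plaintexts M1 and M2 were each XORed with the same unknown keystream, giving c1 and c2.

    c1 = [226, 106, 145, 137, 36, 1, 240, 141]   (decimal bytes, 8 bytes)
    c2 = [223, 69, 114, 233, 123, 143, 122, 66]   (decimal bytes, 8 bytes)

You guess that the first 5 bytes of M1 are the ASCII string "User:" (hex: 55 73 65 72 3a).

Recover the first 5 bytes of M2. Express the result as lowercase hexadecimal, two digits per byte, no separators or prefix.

First, c1 ⊕ c2 = (M1 ⊕ K) ⊕ (M2 ⊕ K) = M1 ⊕ M2, so the key drops out. Then M2 = (M1 ⊕ M2) ⊕ M1 over the first 5 bytes.
byte 0: (e2 ⊕ df) ⊕ 55 = 3d ⊕ 55 = 68
byte 1: (6a ⊕ 45) ⊕ 73 = 2f ⊕ 73 = 5c
byte 2: (91 ⊕ 72) ⊕ 65 = e3 ⊕ 65 = 86
byte 3: (89 ⊕ e9) ⊕ 72 = 60 ⊕ 72 = 12
byte 4: (24 ⊕ 7b) ⊕ 3a = 5f ⊕ 3a = 65

685c861265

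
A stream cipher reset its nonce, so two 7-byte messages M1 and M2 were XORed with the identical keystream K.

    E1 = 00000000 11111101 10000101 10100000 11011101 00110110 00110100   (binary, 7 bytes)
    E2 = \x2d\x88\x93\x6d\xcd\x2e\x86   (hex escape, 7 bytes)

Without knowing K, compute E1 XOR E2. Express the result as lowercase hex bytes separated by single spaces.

2d 75 16 cd 10 18 b2

E1 ⊕ E2 = (M1 ⊕ K) ⊕ (M2 ⊕ K) = M1 ⊕ M2 — the shared key cancels under XOR.
00 XOR 2d = 2d
fd XOR 88 = 75
85 XOR 93 = 16
a0 XOR 6d = cd
dd XOR cd = 10
36 XOR 2e = 18
34 XOR 86 = b2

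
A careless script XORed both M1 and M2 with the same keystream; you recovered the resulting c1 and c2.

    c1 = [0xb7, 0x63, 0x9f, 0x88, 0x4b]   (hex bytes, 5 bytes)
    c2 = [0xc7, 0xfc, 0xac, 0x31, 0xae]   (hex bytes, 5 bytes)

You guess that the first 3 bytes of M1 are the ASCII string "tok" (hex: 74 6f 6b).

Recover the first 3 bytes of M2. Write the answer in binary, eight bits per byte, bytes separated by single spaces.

00000100 11110000 01011000

First, c1 ⊕ c2 = (M1 ⊕ K) ⊕ (M2 ⊕ K) = M1 ⊕ M2, so the key drops out. Then M2 = (M1 ⊕ M2) ⊕ M1 over the first 3 bytes.
byte 0: (b7 XOR c7) XOR 74 = 70 XOR 74 = 04
byte 1: (63 XOR fc) XOR 6f = 9f XOR 6f = f0
byte 2: (9f XOR ac) XOR 6b = 33 XOR 6b = 58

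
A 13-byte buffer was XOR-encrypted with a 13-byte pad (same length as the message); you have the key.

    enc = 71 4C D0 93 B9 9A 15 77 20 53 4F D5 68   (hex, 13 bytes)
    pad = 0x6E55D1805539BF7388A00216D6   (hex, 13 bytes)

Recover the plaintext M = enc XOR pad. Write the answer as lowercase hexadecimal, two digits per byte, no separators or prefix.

1f190113eca3aa04a8f34dc3be

XOR is its own inverse, so applying the key byte-wise gives the result directly.
113 XOR 110 =  31
 76 XOR  85 =  25
208 XOR 209 =   1
147 XOR 128 =  19
185 XOR  85 = 236
154 XOR  57 = 163
 21 XOR 191 = 170
119 XOR 115 =   4
 32 XOR 136 = 168
 83 XOR 160 = 243
 79 XOR   2 =  77
213 XOR  22 = 195
104 XOR 214 = 190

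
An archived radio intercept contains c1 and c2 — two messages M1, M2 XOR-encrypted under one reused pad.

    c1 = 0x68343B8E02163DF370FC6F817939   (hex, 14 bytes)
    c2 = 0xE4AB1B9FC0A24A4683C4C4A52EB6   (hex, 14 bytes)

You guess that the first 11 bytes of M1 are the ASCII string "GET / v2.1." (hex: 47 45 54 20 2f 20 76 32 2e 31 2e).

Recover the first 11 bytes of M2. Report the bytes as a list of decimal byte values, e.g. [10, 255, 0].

[203, 218, 116, 49, 237, 148, 1, 135, 221, 9, 133]

First, c1 ⊕ c2 = (M1 ⊕ K) ⊕ (M2 ⊕ K) = M1 ⊕ M2, so the key drops out. Then M2 = (M1 ⊕ M2) ⊕ M1 over the first 11 bytes.
byte 0: (68 ^ e4) ^ 47 = 8c ^ 47 = cb
byte 1: (34 ^ ab) ^ 45 = 9f ^ 45 = da
byte 2: (3b ^ 1b) ^ 54 = 20 ^ 54 = 74
byte 3: (8e ^ 9f) ^ 20 = 11 ^ 20 = 31
byte 4: (02 ^ c0) ^ 2f = c2 ^ 2f = ed
byte 5: (16 ^ a2) ^ 20 = b4 ^ 20 = 94
byte 6: (3d ^ 4a) ^ 76 = 77 ^ 76 = 01
byte 7: (f3 ^ 46) ^ 32 = b5 ^ 32 = 87
byte 8: (70 ^ 83) ^ 2e = f3 ^ 2e = dd
byte 9: (fc ^ c4) ^ 31 = 38 ^ 31 = 09
byte 10: (6f ^ c4) ^ 2e = ab ^ 2e = 85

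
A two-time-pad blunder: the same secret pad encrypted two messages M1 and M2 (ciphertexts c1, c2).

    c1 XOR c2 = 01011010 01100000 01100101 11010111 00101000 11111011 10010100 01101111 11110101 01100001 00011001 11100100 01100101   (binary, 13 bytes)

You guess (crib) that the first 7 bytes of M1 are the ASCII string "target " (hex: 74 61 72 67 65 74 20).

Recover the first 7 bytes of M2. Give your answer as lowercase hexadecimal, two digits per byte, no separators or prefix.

2e0117b04d8fb4

Since c1 ⊕ c2 = M1 ⊕ M2, XORing with the guessed M1 bytes yields the corresponding M2 bytes: M2 = (c1 ⊕ c2) ⊕ M1.
01011010 xor 01110100 = 00101110
01100000 xor 01100001 = 00000001
01100101 xor 01110010 = 00010111
11010111 xor 01100111 = 10110000
00101000 xor 01100101 = 01001101
11111011 xor 01110100 = 10001111
10010100 xor 00100000 = 10110100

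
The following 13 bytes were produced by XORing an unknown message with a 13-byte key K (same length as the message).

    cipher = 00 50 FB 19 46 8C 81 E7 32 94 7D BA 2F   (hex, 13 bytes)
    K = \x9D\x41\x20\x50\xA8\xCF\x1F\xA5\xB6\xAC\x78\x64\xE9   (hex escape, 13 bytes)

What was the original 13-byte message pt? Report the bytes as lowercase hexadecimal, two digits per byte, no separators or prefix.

9d11db49ee439e42843805dec6

00 xor 9d = 9d
50 xor 41 = 11
fb xor 20 = db
19 xor 50 = 49
46 xor a8 = ee
8c xor cf = 43
81 xor 1f = 9e
e7 xor a5 = 42
32 xor b6 = 84
94 xor ac = 38
7d xor 78 = 05
ba xor 64 = de
2f xor e9 = c6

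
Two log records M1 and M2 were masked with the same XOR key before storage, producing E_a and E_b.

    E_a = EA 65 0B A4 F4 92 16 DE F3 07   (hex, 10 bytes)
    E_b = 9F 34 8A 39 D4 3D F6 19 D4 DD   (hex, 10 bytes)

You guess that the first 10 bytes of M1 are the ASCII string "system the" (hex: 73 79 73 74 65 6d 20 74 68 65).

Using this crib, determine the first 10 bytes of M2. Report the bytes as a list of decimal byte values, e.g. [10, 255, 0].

First, E_a ⊕ E_b = (M1 ⊕ K) ⊕ (M2 ⊕ K) = M1 ⊕ M2, so the key drops out. Then M2 = (M1 ⊕ M2) ⊕ M1 over the first 10 bytes.
byte 0: (ea xor 9f) xor 73 = 75 xor 73 = 06
byte 1: (65 xor 34) xor 79 = 51 xor 79 = 28
byte 2: (0b xor 8a) xor 73 = 81 xor 73 = f2
byte 3: (a4 xor 39) xor 74 = 9d xor 74 = e9
byte 4: (f4 xor d4) xor 65 = 20 xor 65 = 45
byte 5: (92 xor 3d) xor 6d = af xor 6d = c2
byte 6: (16 xor f6) xor 20 = e0 xor 20 = c0
byte 7: (de xor 19) xor 74 = c7 xor 74 = b3
byte 8: (f3 xor d4) xor 68 = 27 xor 68 = 4f
byte 9: (07 xor dd) xor 65 = da xor 65 = bf

[6, 40, 242, 233, 69, 194, 192, 179, 79, 191]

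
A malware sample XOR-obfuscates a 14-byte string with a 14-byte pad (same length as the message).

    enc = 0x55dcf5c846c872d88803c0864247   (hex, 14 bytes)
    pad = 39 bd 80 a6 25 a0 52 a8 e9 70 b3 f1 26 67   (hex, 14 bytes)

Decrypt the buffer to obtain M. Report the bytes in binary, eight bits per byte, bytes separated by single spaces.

55 ⊕ 39 = 6c
dc ⊕ bd = 61
f5 ⊕ 80 = 75
c8 ⊕ a6 = 6e
46 ⊕ 25 = 63
c8 ⊕ a0 = 68
72 ⊕ 52 = 20
d8 ⊕ a8 = 70
88 ⊕ e9 = 61
03 ⊕ 70 = 73
c0 ⊕ b3 = 73
86 ⊕ f1 = 77
42 ⊕ 26 = 64
47 ⊕ 67 = 20

01101100 01100001 01110101 01101110 01100011 01101000 00100000 01110000 01100001 01110011 01110011 01110111 01100100 00100000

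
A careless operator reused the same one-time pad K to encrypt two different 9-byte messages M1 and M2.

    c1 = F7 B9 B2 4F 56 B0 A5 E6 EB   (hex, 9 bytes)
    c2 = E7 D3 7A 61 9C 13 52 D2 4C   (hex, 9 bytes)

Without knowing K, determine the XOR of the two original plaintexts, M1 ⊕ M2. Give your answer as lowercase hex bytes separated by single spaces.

10 6a c8 2e ca a3 f7 34 a7

c1 ⊕ c2 = (M1 ⊕ K) ⊕ (M2 ⊕ K) = M1 ⊕ M2 — the shared key cancels under XOR.
f7 xor e7 = 10
b9 xor d3 = 6a
b2 xor 7a = c8
4f xor 61 = 2e
56 xor 9c = ca
b0 xor 13 = a3
a5 xor 52 = f7
e6 xor d2 = 34
eb xor 4c = a7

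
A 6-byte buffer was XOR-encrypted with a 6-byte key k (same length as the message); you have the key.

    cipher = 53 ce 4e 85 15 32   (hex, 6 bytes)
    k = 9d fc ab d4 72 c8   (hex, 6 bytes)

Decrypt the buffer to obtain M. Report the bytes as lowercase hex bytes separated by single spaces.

ce 32 e5 51 67 fa

XOR is its own inverse, so applying the key byte-wise gives the result directly.
 83 XOR 157 = 206
206 XOR 252 =  50
 78 XOR 171 = 229
133 XOR 212 =  81
 21 XOR 114 = 103
 50 XOR 200 = 250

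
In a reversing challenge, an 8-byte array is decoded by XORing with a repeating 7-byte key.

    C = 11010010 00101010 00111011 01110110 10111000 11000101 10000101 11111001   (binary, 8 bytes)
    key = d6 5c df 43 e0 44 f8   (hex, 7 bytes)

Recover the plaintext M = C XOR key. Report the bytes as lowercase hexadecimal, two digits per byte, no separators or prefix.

0476e43558817d2f

The 7-byte key repeats, so the effective keystream is d6 5c df 43 e0 44 f8 d6.
byte 0: d2 xor d6 = 04
byte 1: 2a xor 5c = 76
byte 2: 3b xor df = e4
byte 3: 76 xor 43 = 35
byte 4: b8 xor e0 = 58
byte 5: c5 xor 44 = 81
byte 6: 85 xor f8 = 7d
byte 7: f9 xor d6 = 2f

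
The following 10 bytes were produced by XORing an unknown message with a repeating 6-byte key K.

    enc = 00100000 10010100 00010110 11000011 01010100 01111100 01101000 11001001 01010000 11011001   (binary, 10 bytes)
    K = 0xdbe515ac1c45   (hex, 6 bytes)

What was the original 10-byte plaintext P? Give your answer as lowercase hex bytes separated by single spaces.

fb 71 03 6f 48 39 b3 2c 45 75

The 6-byte key repeats, so the effective keystream is db e5 15 ac 1c 45 db e5 15 ac.
byte 0: 20 ⊕ db = fb
byte 1: 94 ⊕ e5 = 71
byte 2: 16 ⊕ 15 = 03
byte 3: c3 ⊕ ac = 6f
byte 4: 54 ⊕ 1c = 48
byte 5: 7c ⊕ 45 = 39
byte 6: 68 ⊕ db = b3
byte 7: c9 ⊕ e5 = 2c
byte 8: 50 ⊕ 15 = 45
byte 9: d9 ⊕ ac = 75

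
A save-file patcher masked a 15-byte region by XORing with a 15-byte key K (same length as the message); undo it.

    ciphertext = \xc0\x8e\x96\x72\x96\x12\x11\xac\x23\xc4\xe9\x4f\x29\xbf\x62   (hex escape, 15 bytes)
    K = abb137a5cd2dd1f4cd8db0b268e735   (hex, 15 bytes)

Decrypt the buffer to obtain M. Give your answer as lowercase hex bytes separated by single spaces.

c0 ⊕ ab = 6b
8e ⊕ b1 = 3f
96 ⊕ 37 = a1
72 ⊕ a5 = d7
96 ⊕ cd = 5b
12 ⊕ 2d = 3f
11 ⊕ d1 = c0
ac ⊕ f4 = 58
23 ⊕ cd = ee
c4 ⊕ 8d = 49
e9 ⊕ b0 = 59
4f ⊕ b2 = fd
29 ⊕ 68 = 41
bf ⊕ e7 = 58
62 ⊕ 35 = 57

6b 3f a1 d7 5b 3f c0 58 ee 49 59 fd 41 58 57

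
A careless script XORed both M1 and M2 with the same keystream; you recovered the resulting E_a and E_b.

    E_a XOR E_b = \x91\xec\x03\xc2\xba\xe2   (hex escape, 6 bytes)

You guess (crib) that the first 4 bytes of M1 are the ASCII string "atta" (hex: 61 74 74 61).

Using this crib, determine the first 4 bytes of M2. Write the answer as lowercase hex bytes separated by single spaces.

Since E_a ⊕ E_b = M1 ⊕ M2, XORing with the guessed M1 bytes yields the corresponding M2 bytes: M2 = (E_a ⊕ E_b) ⊕ M1.
91 ⊕ 61 = f0
ec ⊕ 74 = 98
03 ⊕ 74 = 77
c2 ⊕ 61 = a3

f0 98 77 a3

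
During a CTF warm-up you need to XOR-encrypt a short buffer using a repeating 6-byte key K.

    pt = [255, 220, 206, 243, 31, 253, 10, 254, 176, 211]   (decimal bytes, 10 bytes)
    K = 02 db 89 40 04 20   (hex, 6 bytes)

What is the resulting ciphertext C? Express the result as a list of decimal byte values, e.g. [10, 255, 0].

[253, 7, 71, 179, 27, 221, 8, 37, 57, 147]

The 6-byte key repeats, so the effective keystream is 02 db 89 40 04 20 02 db 89 40.
byte 0: ff XOR 02 = fd
byte 1: dc XOR db = 07
byte 2: ce XOR 89 = 47
byte 3: f3 XOR 40 = b3
byte 4: 1f XOR 04 = 1b
byte 5: fd XOR 20 = dd
byte 6: 0a XOR 02 = 08
byte 7: fe XOR db = 25
byte 8: b0 XOR 89 = 39
byte 9: d3 XOR 40 = 93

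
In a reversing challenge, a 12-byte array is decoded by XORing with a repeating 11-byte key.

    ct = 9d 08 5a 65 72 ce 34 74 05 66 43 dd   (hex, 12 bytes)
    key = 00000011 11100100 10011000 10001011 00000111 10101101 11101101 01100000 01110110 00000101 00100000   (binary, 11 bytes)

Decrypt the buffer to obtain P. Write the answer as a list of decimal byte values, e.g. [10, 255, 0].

[158, 236, 194, 238, 117, 99, 217, 20, 115, 99, 99, 222]

The 11-byte key repeats, so the effective keystream is 03 e4 98 8b 07 ad ed 60 76 05 20 03.
byte 0: 10011101 xor 00000011 = 10011110
byte 1: 00001000 xor 11100100 = 11101100
byte 2: 01011010 xor 10011000 = 11000010
byte 3: 01100101 xor 10001011 = 11101110
byte 4: 01110010 xor 00000111 = 01110101
byte 5: 11001110 xor 10101101 = 01100011
byte 6: 00110100 xor 11101101 = 11011001
byte 7: 01110100 xor 01100000 = 00010100
byte 8: 00000101 xor 01110110 = 01110011
byte 9: 01100110 xor 00000101 = 01100011
byte 10: 01000011 xor 00100000 = 01100011
byte 11: 11011101 xor 00000011 = 11011110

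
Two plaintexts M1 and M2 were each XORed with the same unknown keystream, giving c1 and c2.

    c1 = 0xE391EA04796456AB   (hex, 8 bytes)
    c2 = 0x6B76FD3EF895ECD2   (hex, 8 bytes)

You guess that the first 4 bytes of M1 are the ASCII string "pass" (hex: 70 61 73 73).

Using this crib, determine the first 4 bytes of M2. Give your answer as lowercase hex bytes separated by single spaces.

First, c1 ⊕ c2 = (M1 ⊕ K) ⊕ (M2 ⊕ K) = M1 ⊕ M2, so the key drops out. Then M2 = (M1 ⊕ M2) ⊕ M1 over the first 4 bytes.
byte 0: (e3 ^ 6b) ^ 70 = 88 ^ 70 = f8
byte 1: (91 ^ 76) ^ 61 = e7 ^ 61 = 86
byte 2: (ea ^ fd) ^ 73 = 17 ^ 73 = 64
byte 3: (04 ^ 3e) ^ 73 = 3a ^ 73 = 49

f8 86 64 49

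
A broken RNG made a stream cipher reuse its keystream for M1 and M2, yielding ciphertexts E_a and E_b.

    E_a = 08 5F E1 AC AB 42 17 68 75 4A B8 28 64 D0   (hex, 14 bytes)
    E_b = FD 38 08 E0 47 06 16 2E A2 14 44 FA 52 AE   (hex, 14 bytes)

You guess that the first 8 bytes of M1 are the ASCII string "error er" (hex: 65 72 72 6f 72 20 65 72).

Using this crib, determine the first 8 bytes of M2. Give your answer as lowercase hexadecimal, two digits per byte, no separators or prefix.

90159b239e646434

First, E_a ⊕ E_b = (M1 ⊕ K) ⊕ (M2 ⊕ K) = M1 ⊕ M2, so the key drops out. Then M2 = (M1 ⊕ M2) ⊕ M1 over the first 8 bytes.
byte 0: (08 xor fd) xor 65 = f5 xor 65 = 90
byte 1: (5f xor 38) xor 72 = 67 xor 72 = 15
byte 2: (e1 xor 08) xor 72 = e9 xor 72 = 9b
byte 3: (ac xor e0) xor 6f = 4c xor 6f = 23
byte 4: (ab xor 47) xor 72 = ec xor 72 = 9e
byte 5: (42 xor 06) xor 20 = 44 xor 20 = 64
byte 6: (17 xor 16) xor 65 = 01 xor 65 = 64
byte 7: (68 xor 2e) xor 72 = 46 xor 72 = 34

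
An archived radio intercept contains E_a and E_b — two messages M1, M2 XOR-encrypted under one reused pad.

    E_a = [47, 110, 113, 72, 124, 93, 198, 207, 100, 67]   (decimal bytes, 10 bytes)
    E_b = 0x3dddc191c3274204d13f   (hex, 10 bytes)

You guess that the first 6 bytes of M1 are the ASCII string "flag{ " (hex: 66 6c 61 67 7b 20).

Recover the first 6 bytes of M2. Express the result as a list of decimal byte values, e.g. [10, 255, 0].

First, E_a ⊕ E_b = (M1 ⊕ K) ⊕ (M2 ⊕ K) = M1 ⊕ M2, so the key drops out. Then M2 = (M1 ⊕ M2) ⊕ M1 over the first 6 bytes.
byte 0: (2f ^ 3d) ^ 66 = 12 ^ 66 = 74
byte 1: (6e ^ dd) ^ 6c = b3 ^ 6c = df
byte 2: (71 ^ c1) ^ 61 = b0 ^ 61 = d1
byte 3: (48 ^ 91) ^ 67 = d9 ^ 67 = be
byte 4: (7c ^ c3) ^ 7b = bf ^ 7b = c4
byte 5: (5d ^ 27) ^ 20 = 7a ^ 20 = 5a

[116, 223, 209, 190, 196, 90]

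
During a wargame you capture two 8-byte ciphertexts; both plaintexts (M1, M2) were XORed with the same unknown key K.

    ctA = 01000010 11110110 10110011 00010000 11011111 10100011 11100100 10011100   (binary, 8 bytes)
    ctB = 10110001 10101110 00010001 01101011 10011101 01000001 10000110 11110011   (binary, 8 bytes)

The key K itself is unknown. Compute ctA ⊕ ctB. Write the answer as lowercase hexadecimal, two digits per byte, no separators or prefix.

f358a27b42e2626f

ctA ⊕ ctB = (M1 ⊕ K) ⊕ (M2 ⊕ K) = M1 ⊕ M2 — the shared key cancels under XOR.
42 XOR b1 = f3
f6 XOR ae = 58
b3 XOR 11 = a2
10 XOR 6b = 7b
df XOR 9d = 42
a3 XOR 41 = e2
e4 XOR 86 = 62
9c XOR f3 = 6f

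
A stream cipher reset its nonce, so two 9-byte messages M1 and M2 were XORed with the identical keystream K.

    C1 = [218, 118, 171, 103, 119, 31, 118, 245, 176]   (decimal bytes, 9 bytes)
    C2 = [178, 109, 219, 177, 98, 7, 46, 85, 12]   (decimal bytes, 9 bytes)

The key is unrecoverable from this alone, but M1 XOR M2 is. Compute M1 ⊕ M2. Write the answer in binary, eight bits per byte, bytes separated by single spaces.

C1 ⊕ C2 = (M1 ⊕ K) ⊕ (M2 ⊕ K) = M1 ⊕ M2 — the shared key cancels under XOR.
da ⊕ b2 = 68
76 ⊕ 6d = 1b
ab ⊕ db = 70
67 ⊕ b1 = d6
77 ⊕ 62 = 15
1f ⊕ 07 = 18
76 ⊕ 2e = 58
f5 ⊕ 55 = a0
b0 ⊕ 0c = bc

01101000 00011011 01110000 11010110 00010101 00011000 01011000 10100000 10111100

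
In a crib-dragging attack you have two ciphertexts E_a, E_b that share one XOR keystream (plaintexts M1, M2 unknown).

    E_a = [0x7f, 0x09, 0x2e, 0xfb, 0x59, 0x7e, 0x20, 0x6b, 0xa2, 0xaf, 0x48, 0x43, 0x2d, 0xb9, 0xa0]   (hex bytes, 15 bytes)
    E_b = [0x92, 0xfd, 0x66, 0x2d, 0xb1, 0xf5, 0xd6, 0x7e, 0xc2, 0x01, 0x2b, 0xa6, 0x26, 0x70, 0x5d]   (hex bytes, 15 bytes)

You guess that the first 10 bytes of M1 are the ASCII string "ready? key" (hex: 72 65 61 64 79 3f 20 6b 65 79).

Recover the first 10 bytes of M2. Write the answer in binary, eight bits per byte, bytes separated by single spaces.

10011111 10010001 00101001 10110010 10010001 10110100 11010110 01111110 00000101 11010111

First, E_a ⊕ E_b = (M1 ⊕ K) ⊕ (M2 ⊕ K) = M1 ⊕ M2, so the key drops out. Then M2 = (M1 ⊕ M2) ⊕ M1 over the first 10 bytes.
byte 0: (7f XOR 92) XOR 72 = ed XOR 72 = 9f
byte 1: (09 XOR fd) XOR 65 = f4 XOR 65 = 91
byte 2: (2e XOR 66) XOR 61 = 48 XOR 61 = 29
byte 3: (fb XOR 2d) XOR 64 = d6 XOR 64 = b2
byte 4: (59 XOR b1) XOR 79 = e8 XOR 79 = 91
byte 5: (7e XOR f5) XOR 3f = 8b XOR 3f = b4
byte 6: (20 XOR d6) XOR 20 = f6 XOR 20 = d6
byte 7: (6b XOR 7e) XOR 6b = 15 XOR 6b = 7e
byte 8: (a2 XOR c2) XOR 65 = 60 XOR 65 = 05
byte 9: (af XOR 01) XOR 79 = ae XOR 79 = d7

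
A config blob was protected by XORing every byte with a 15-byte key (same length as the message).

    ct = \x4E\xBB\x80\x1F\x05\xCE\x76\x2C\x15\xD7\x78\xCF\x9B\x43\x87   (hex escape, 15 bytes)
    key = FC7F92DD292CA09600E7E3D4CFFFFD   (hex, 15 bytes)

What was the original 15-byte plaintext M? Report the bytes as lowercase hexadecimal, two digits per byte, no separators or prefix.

byte 0: 4e xor fc = b2
byte 1: bb xor 7f = c4
byte 2: 80 xor 92 = 12
byte 3: 1f xor dd = c2
byte 4: 05 xor 29 = 2c
byte 5: ce xor 2c = e2
byte 6: 76 xor a0 = d6
byte 7: 2c xor 96 = ba
byte 8: 15 xor 00 = 15
byte 9: d7 xor e7 = 30
byte 10: 78 xor e3 = 9b
byte 11: cf xor d4 = 1b
byte 12: 9b xor cf = 54
byte 13: 43 xor ff = bc
byte 14: 87 xor fd = 7a

b2c412c22ce2d6ba15309b1b54bc7a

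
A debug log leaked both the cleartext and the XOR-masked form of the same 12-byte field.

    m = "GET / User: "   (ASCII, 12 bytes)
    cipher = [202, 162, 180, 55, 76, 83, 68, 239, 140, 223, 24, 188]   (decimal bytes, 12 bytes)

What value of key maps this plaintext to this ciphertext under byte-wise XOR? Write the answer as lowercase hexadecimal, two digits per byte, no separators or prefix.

8de7e0176373119ce9ad229c

Since cipher = m ⊕ key, XORing both sides with m gives key = m ⊕ cipher.
byte 0: 47 xor ca = 8d
byte 1: 45 xor a2 = e7
byte 2: 54 xor b4 = e0
byte 3: 20 xor 37 = 17
byte 4: 2f xor 4c = 63
byte 5: 20 xor 53 = 73
byte 6: 55 xor 44 = 11
byte 7: 73 xor ef = 9c
byte 8: 65 xor 8c = e9
byte 9: 72 xor df = ad
byte 10: 3a xor 18 = 22
byte 11: 20 xor bc = 9c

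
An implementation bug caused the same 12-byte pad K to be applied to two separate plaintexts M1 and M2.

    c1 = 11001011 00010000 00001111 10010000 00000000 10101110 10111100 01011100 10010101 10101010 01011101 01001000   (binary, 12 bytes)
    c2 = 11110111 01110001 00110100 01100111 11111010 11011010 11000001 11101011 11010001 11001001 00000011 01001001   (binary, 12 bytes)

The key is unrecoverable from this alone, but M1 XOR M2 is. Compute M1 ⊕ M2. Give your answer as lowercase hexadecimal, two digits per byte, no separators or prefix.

3c613bf7fa747db744635e01

c1 ⊕ c2 = (M1 ⊕ K) ⊕ (M2 ⊕ K) = M1 ⊕ M2 — the shared key cancels under XOR.
cb XOR f7 = 3c
10 XOR 71 = 61
0f XOR 34 = 3b
90 XOR 67 = f7
00 XOR fa = fa
ae XOR da = 74
bc XOR c1 = 7d
5c XOR eb = b7
95 XOR d1 = 44
aa XOR c9 = 63
5d XOR 03 = 5e
48 XOR 49 = 01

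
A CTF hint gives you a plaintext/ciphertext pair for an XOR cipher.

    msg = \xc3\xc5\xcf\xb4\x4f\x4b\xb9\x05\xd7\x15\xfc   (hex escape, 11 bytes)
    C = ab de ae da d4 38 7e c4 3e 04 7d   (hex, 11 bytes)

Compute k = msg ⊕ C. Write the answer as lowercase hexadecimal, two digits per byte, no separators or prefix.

Since C = msg ⊕ k, XORing both sides with msg gives k = msg ⊕ C.
c3 XOR ab = 68
c5 XOR de = 1b
cf XOR ae = 61
b4 XOR da = 6e
4f XOR d4 = 9b
4b XOR 38 = 73
b9 XOR 7e = c7
05 XOR c4 = c1
d7 XOR 3e = e9
15 XOR 04 = 11
fc XOR 7d = 81

681b616e9b73c7c1e91181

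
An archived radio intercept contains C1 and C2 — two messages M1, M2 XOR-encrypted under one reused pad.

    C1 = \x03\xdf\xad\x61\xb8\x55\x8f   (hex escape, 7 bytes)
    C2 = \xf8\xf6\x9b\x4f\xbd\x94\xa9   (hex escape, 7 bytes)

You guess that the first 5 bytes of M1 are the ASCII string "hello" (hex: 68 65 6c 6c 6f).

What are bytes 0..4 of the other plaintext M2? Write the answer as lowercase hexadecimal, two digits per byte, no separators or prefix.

934c5a426a

First, C1 ⊕ C2 = (M1 ⊕ K) ⊕ (M2 ⊕ K) = M1 ⊕ M2, so the key drops out. Then M2 = (M1 ⊕ M2) ⊕ M1 over the first 5 bytes.
byte 0: (03 ^ f8) ^ 68 = fb ^ 68 = 93
byte 1: (df ^ f6) ^ 65 = 29 ^ 65 = 4c
byte 2: (ad ^ 9b) ^ 6c = 36 ^ 6c = 5a
byte 3: (61 ^ 4f) ^ 6c = 2e ^ 6c = 42
byte 4: (b8 ^ bd) ^ 6f = 05 ^ 6f = 6a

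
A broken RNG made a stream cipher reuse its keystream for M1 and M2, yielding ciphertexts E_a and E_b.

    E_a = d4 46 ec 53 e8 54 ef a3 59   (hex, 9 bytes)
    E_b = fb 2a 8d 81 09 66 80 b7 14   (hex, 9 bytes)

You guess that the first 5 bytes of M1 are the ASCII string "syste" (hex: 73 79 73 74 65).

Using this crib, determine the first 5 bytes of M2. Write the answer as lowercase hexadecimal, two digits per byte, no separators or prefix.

5c1512a684

First, E_a ⊕ E_b = (M1 ⊕ K) ⊕ (M2 ⊕ K) = M1 ⊕ M2, so the key drops out. Then M2 = (M1 ⊕ M2) ⊕ M1 over the first 5 bytes.
byte 0: (d4 XOR fb) XOR 73 = 2f XOR 73 = 5c
byte 1: (46 XOR 2a) XOR 79 = 6c XOR 79 = 15
byte 2: (ec XOR 8d) XOR 73 = 61 XOR 73 = 12
byte 3: (53 XOR 81) XOR 74 = d2 XOR 74 = a6
byte 4: (e8 XOR 09) XOR 65 = e1 XOR 65 = 84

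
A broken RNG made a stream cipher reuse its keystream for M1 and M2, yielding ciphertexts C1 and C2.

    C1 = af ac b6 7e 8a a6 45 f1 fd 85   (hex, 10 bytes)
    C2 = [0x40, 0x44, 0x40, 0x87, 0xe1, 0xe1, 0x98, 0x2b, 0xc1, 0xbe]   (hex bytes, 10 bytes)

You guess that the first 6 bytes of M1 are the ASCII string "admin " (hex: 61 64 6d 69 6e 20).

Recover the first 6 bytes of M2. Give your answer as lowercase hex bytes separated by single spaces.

First, C1 ⊕ C2 = (M1 ⊕ K) ⊕ (M2 ⊕ K) = M1 ⊕ M2, so the key drops out. Then M2 = (M1 ⊕ M2) ⊕ M1 over the first 6 bytes.
byte 0: (af ⊕ 40) ⊕ 61 = ef ⊕ 61 = 8e
byte 1: (ac ⊕ 44) ⊕ 64 = e8 ⊕ 64 = 8c
byte 2: (b6 ⊕ 40) ⊕ 6d = f6 ⊕ 6d = 9b
byte 3: (7e ⊕ 87) ⊕ 69 = f9 ⊕ 69 = 90
byte 4: (8a ⊕ e1) ⊕ 6e = 6b ⊕ 6e = 05
byte 5: (a6 ⊕ e1) ⊕ 20 = 47 ⊕ 20 = 67

8e 8c 9b 90 05 67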